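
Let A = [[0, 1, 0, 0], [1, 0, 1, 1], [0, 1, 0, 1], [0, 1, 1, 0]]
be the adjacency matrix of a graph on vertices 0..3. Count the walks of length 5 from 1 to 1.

14

The number of length-5 walks from vertex 1 to vertex 1 is entry (1,1) of A^5, where A is the adjacency matrix.
A^2 = [[1, 0, 1, 1], [0, 3, 1, 1], [1, 1, 2, 1], [1, 1, 1, 2]]
A^3 = [[0, 3, 1, 1], [3, 2, 4, 4], [1, 4, 2, 3], [1, 4, 3, 2]]
A^4 = [[3, 2, 4, 4], [2, 11, 6, 6], [4, 6, 7, 6], [4, 6, 6, 7]]
A^5 = [[2, 11, 6, 6], [11, 14, 17, 17], [6, 17, 12, 13], [6, 17, 13, 12]]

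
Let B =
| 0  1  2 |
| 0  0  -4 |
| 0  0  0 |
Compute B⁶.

B is strictly triangular, hence nilpotent: B³ = 0, so B⁶ = 0.

[[0, 0, 0], [0, 0, 0], [0, 0, 0]]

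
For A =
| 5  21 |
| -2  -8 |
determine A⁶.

tr A = -3 and det A = 2, so the characteristic polynomial is λ² − (-3)λ + (2) with roots -2 and -1.
Eigenvectors give P = [[3, -7], [-1, 2]] with P⁻¹ = [[-2, -7], [-1, -3]], and A = P·diag(-2, -1)·P⁻¹.
Then A⁶ = P·diag(64, 1)·P⁻¹ = [[192, -7], [-64, 2]] · [[-2, -7], [-1, -3]] = [[-377, -1323], [126, 442]].

[[-377, -1323], [126, 442]]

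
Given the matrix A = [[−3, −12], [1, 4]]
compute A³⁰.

[[−3, −12], [1, 4]]

A² = A (a projection; rank 1, trace 1), so A³⁰ = A.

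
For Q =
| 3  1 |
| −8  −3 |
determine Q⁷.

Q² = I (check: tr Q = 0 and det Q = −1), so Q⁷ = Q since 7 is odd.

[[3, 1], [−8, −3]]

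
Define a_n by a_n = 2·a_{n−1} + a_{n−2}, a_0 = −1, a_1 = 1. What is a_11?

With companion matrix Q = [[2, 1], [1, 0]], [a_n, a_{n−1}]ᵀ = Q·[a_{n−1}, a_{n−2}]ᵀ, so [a_11, a_10]ᵀ = Q¹⁰·[a_1, a_0]ᵀ.
Q¹⁰ = [[5741, 2378], [2378, 985]], giving [a_11, a_10]ᵀ = [[3363], [1393]].

3363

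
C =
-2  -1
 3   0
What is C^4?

[[-11, -4], [12, -3]]

C^2 = [[1, 2], [-6, -3]]
C^3 = [[4, -1], [3, 6]]
C^4 = [[-11, -4], [12, -3]]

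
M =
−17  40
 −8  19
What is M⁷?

[[−8753, 21880], [−4376, 10939]]

tr M = 2 and det M = −3, so the characteristic polynomial is λ² − (2)λ + (−3) with roots 3 and −1.
Eigenvectors give P = [[2, 5], [1, 2]] with P⁻¹ = [[−2, 5], [1, −2]], and M = P·diag(3, −1)·P⁻¹.
Then M⁷ = P·diag(2187, −1)·P⁻¹ = [[4374, −5], [2187, −2]] · [[−2, 5], [1, −2]] = [[−8753, 21880], [−4376, 10939]].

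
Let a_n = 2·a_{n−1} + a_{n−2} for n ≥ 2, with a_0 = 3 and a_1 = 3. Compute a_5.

123

With companion matrix M = [[2, 1], [1, 0]], [a_n, a_{n−1}]ᵀ = M·[a_{n−1}, a_{n−2}]ᵀ, so [a_5, a_4]ᵀ = M⁴·[a_1, a_0]ᵀ.
M⁴ = [[29, 12], [12, 5]], giving [a_5, a_4]ᵀ = [[123], [51]].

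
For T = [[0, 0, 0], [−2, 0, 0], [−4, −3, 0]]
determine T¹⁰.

[[0, 0, 0], [0, 0, 0], [0, 0, 0]]

T is strictly triangular, hence nilpotent: T³ = 0, so T¹⁰ = 0.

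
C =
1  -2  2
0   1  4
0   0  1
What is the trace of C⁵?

C = I + N where N = [[0, -2, 2], [0, 0, 4], [0, 0, 0]] is strictly upper-triangular, so N³ = 0.
(I + N)⁵ = I + 5·N + 10·N² = [[1, -10, -70], [0, 1, 20], [0, 0, 1]].

3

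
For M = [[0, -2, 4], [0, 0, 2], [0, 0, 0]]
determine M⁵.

[[0, 0, 0], [0, 0, 0], [0, 0, 0]]

M is strictly triangular, hence nilpotent: M³ = 0, so M⁵ = 0.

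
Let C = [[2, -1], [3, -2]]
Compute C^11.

C² = I (check: tr C = 0 and det C = -1), so C^11 = C since 11 is odd.

[[2, -1], [3, -2]]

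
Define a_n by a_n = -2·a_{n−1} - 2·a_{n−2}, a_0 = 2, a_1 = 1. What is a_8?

32

With companion matrix Q = [[-2, -2], [1, 0]], [a_n, a_{n−1}]ᵀ = Q·[a_{n−1}, a_{n−2}]ᵀ, so [a_8, a_7]ᵀ = Q⁷·[a_1, a_0]ᵀ.
Q⁷ = [[0, 16], [-8, -16]], giving [a_8, a_7]ᵀ = [[32], [-40]].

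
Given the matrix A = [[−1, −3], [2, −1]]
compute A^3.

A^2 = [[−5, 6], [−4, −5]]
A^3 = [[17, 9], [−6, 17]]

[[17, 9], [−6, 17]]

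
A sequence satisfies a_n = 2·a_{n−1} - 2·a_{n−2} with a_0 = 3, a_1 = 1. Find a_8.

With companion matrix B = [[2, -2], [1, 0]], [a_n, a_{n−1}]ᵀ = B·[a_{n−1}, a_{n−2}]ᵀ, so [a_8, a_7]ᵀ = B⁷·[a_1, a_0]ᵀ.
B⁷ = [[0, 16], [-8, 16]], giving [a_8, a_7]ᵀ = [[48], [40]].

48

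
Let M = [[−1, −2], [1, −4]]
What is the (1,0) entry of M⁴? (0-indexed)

−65

tr M = −5 and det M = 6, so the characteristic polynomial is λ² − (−5)λ + (6) with roots −3 and −2.
Eigenvectors give P = [[1, −2], [1, −1]] with P⁻¹ = [[−1, 2], [−1, 1]], and M = P·diag(−3, −2)·P⁻¹.
Then M⁴ = P·diag(81, 16)·P⁻¹ = [[81, −32], [81, −16]] · [[−1, 2], [−1, 1]] = [[−49, 130], [−65, 146]].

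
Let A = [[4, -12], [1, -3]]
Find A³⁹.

A² = A (a projection; rank 1, trace 1), so A³⁹ = A.

[[4, -12], [1, -3]]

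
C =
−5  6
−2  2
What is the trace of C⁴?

17

tr C = −3 and det C = 2, so the characteristic polynomial is λ² − (−3)λ + (2) with roots −1 and −2.
Eigenvectors give P = [[−3, −2], [−2, −1]] with P⁻¹ = [[1, −2], [−2, 3]], and C = P·diag(−1, −2)·P⁻¹.
Then C⁴ = P·diag(1, 16)·P⁻¹ = [[−3, −32], [−2, −16]] · [[1, −2], [−2, 3]] = [[61, −90], [30, −44]].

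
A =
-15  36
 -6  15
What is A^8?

[[6561, 0], [0, 6561]]

tr A = 0 and det A = -9, so the characteristic polynomial is λ² − (0)λ + (-9) with roots 3 and -3.
Eigenvectors give P = [[-2, 3], [-1, 1]] with P⁻¹ = [[1, -3], [1, -2]], and A = P·diag(3, -3)·P⁻¹.
Then A^8 = P·diag(6561, 6561)·P⁻¹ = [[-13122, 19683], [-6561, 6561]] · [[1, -3], [1, -2]] = [[6561, 0], [0, 6561]].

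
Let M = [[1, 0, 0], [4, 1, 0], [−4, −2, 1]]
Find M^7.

[[1, 0, 0], [28, 1, 0], [−196, −14, 1]]

M = I + N where N = [[0, 0, 0], [4, 0, 0], [−4, −2, 0]] is strictly lower-triangular, so N^3 = 0.
(I + N)^7 = I + 7·N + 21·N^2 = [[1, 0, 0], [28, 1, 0], [−196, −14, 1]].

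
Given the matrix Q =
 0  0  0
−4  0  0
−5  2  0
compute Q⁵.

[[0, 0, 0], [0, 0, 0], [0, 0, 0]]

Q is strictly triangular, hence nilpotent: Q³ = 0, so Q⁵ = 0.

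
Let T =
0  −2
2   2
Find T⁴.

T² = [[−4, −4], [4, 0]]
T³ = [[−8, 0], [0, −8]]
T⁴ = [[0, 16], [−16, −16]]

[[0, 16], [−16, −16]]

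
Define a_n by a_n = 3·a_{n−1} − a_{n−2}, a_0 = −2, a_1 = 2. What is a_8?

2728

With companion matrix T = [[3, −1], [1, 0]], [a_n, a_{n−1}]ᵀ = T·[a_{n−1}, a_{n−2}]ᵀ, so [a_8, a_7]ᵀ = T⁷·[a_1, a_0]ᵀ.
T⁷ = [[987, −377], [377, −144]], giving [a_8, a_7]ᵀ = [[2728], [1042]].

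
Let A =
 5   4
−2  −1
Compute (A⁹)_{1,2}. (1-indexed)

tr A = 4 and det A = 3, so the characteristic polynomial is λ² − (4)λ + (3) with roots 3 and 1.
Eigenvectors give P = [[2, −1], [−1, 1]] with P⁻¹ = [[1, 1], [1, 2]], and A = P·diag(3, 1)·P⁻¹.
Then A⁹ = P·diag(19683, 1)·P⁻¹ = [[39366, −1], [−19683, 1]] · [[1, 1], [1, 2]] = [[39365, 39364], [−19682, −19681]].

39364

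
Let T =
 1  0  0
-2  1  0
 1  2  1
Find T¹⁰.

T = I + N where N = [[0, 0, 0], [-2, 0, 0], [1, 2, 0]] is strictly lower-triangular, so N³ = 0.
(I + N)¹⁰ = I + 10·N + 45·N² = [[1, 0, 0], [-20, 1, 0], [-170, 20, 1]].

[[1, 0, 0], [-20, 1, 0], [-170, 20, 1]]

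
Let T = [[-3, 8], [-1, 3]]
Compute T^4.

[[1, 0], [0, 1]]

T² = I (check: tr T = 0 and det T = -1), so T^4 = I since 4 is even.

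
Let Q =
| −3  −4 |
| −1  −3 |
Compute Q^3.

[[−63, −124], [−31, −63]]

Q^2 = [[13, 24], [6, 13]]
Q^3 = [[−63, −124], [−31, −63]]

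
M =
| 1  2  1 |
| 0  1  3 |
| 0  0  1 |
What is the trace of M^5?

M = I + N where N = [[0, 2, 1], [0, 0, 3], [0, 0, 0]] is strictly upper-triangular, so N^3 = 0.
(I + N)^5 = I + 5·N + 10·N^2 = [[1, 10, 65], [0, 1, 15], [0, 0, 1]].

3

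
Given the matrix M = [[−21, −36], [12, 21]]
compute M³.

tr M = 0 and det M = −9, so the characteristic polynomial is λ² − (0)λ + (−9) with roots −3 and 3.
Eigenvectors give P = [[2, −3], [−1, 2]] with P⁻¹ = [[2, 3], [1, 2]], and M = P·diag(−3, 3)·P⁻¹.
Then M³ = P·diag(−27, 27)·P⁻¹ = [[−54, −81], [27, 54]] · [[2, 3], [1, 2]] = [[−189, −324], [108, 189]].

[[−189, −324], [108, 189]]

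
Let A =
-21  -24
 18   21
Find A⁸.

[[6561, 0], [0, 6561]]

tr A = 0 and det A = -9, so the characteristic polynomial is λ² − (0)λ + (-9) with roots 3 and -3.
Eigenvectors give P = [[-1, -4], [1, 3]] with P⁻¹ = [[3, 4], [-1, -1]], and A = P·diag(3, -3)·P⁻¹.
Then A⁸ = P·diag(6561, 6561)·P⁻¹ = [[-6561, -26244], [6561, 19683]] · [[3, 4], [-1, -1]] = [[6561, 0], [0, 6561]].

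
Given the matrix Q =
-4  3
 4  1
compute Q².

[[28, -9], [-12, 13]]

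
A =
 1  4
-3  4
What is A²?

[[-11, 20], [-15, 4]]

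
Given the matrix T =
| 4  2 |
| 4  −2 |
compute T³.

[[112, 40], [80, −8]]

T² = [[24, 4], [8, 12]]
T³ = [[112, 40], [80, −8]]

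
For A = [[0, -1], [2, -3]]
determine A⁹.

tr A = -3 and det A = 2, so the characteristic polynomial is λ² − (-3)λ + (2) with roots -1 and -2.
Eigenvectors give P = [[1, -1], [1, -2]] with P⁻¹ = [[2, -1], [1, -1]], and A = P·diag(-1, -2)·P⁻¹.
Then A⁹ = P·diag(-1, -512)·P⁻¹ = [[-1, 512], [-1, 1024]] · [[2, -1], [1, -1]] = [[510, -511], [1022, -1023]].

[[510, -511], [1022, -1023]]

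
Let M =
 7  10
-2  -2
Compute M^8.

tr M = 5 and det M = 6, so the characteristic polynomial is λ² − (5)λ + (6) with roots 3 and 2.
Eigenvectors give P = [[5, -2], [-2, 1]] with P⁻¹ = [[1, 2], [2, 5]], and M = P·diag(3, 2)·P⁻¹.
Then M^8 = P·diag(6561, 256)·P⁻¹ = [[32805, -512], [-13122, 256]] · [[1, 2], [2, 5]] = [[31781, 63050], [-12610, -24964]].

[[31781, 63050], [-12610, -24964]]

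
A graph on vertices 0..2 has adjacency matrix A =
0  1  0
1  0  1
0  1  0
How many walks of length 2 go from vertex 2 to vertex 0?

The number of length-2 walks from vertex 2 to vertex 0 is entry (2,0) of A², where A is the adjacency matrix.
A² = [[1, 0, 1], [0, 2, 0], [1, 0, 1]]

1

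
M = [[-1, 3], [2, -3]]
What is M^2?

[[7, -12], [-8, 15]]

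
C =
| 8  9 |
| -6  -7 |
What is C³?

[[26, 27], [-18, -19]]

tr C = 1 and det C = -2, so the characteristic polynomial is λ² − (1)λ + (-2) with roots 2 and -1.
Eigenvectors give P = [[-3, 1], [2, -1]] with P⁻¹ = [[-1, -1], [-2, -3]], and C = P·diag(2, -1)·P⁻¹.
Then C³ = P·diag(8, -1)·P⁻¹ = [[-24, -1], [16, 1]] · [[-1, -1], [-2, -3]] = [[26, 27], [-18, -19]].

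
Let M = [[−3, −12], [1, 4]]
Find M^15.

[[−3, −12], [1, 4]]

M² = M (a projection; rank 1, trace 1), so M^15 = M.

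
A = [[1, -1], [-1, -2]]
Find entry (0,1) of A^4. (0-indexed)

A^2 = [[2, 1], [1, 5]]
A^3 = [[1, -4], [-4, -11]]
A^4 = [[5, 7], [7, 26]]

7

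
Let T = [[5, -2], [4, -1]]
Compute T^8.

tr T = 4 and det T = 3, so the characteristic polynomial is λ² − (4)λ + (3) with roots 3 and 1.
Eigenvectors give P = [[1, -1], [1, -2]] with P⁻¹ = [[2, -1], [1, -1]], and T = P·diag(3, 1)·P⁻¹.
Then T^8 = P·diag(6561, 1)·P⁻¹ = [[6561, -1], [6561, -2]] · [[2, -1], [1, -1]] = [[13121, -6560], [13120, -6559]].

[[13121, -6560], [13120, -6559]]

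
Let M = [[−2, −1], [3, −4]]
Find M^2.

[[1, 6], [−18, 13]]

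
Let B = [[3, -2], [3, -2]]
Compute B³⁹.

[[3, -2], [3, -2]]

B² = B (a projection; rank 1, trace 1), so B³⁹ = B.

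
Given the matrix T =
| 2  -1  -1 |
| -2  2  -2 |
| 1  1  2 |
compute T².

[[5, -5, -2], [-10, 4, -6], [2, 3, 1]]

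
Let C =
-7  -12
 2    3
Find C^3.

[[-79, -156], [26, 51]]

tr C = -4 and det C = 3, so the characteristic polynomial is λ² − (-4)λ + (3) with roots -3 and -1.
Eigenvectors give P = [[-3, -2], [1, 1]] with P⁻¹ = [[-1, -2], [1, 3]], and C = P·diag(-3, -1)·P⁻¹.
Then C^3 = P·diag(-27, -1)·P⁻¹ = [[81, 2], [-27, -1]] · [[-1, -2], [1, 3]] = [[-79, -156], [26, 51]].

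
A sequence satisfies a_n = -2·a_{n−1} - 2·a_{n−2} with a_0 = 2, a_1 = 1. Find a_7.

-40

With companion matrix M = [[-2, -2], [1, 0]], [a_n, a_{n−1}]ᵀ = M·[a_{n−1}, a_{n−2}]ᵀ, so [a_7, a_6]ᵀ = M⁶·[a_1, a_0]ᵀ.
M⁶ = [[-8, -16], [8, 8]], giving [a_7, a_6]ᵀ = [[-40], [24]].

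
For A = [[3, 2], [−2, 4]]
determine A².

[[5, 14], [−14, 12]]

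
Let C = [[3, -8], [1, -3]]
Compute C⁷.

[[3, -8], [1, -3]]

C² = I (check: tr C = 0 and det C = -1), so C⁷ = C since 7 is odd.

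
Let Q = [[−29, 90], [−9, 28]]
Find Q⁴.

[[151, −450], [45, −134]]

tr Q = −1 and det Q = −2, so the characteristic polynomial is λ² − (−1)λ + (−2) with roots −2 and 1.
Eigenvectors give P = [[10, 3], [3, 1]] with P⁻¹ = [[1, −3], [−3, 10]], and Q = P·diag(−2, 1)·P⁻¹.
Then Q⁴ = P·diag(16, 1)·P⁻¹ = [[160, 3], [48, 1]] · [[1, −3], [−3, 10]] = [[151, −450], [45, −134]].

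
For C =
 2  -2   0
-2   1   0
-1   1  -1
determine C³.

C² = [[8, -6, 0], [-6, 5, 0], [-3, 2, 1]]
C³ = [[28, -22, 0], [-22, 17, 0], [-11, 9, -1]]

[[28, -22, 0], [-22, 17, 0], [-11, 9, -1]]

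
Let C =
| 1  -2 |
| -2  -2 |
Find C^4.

[[29, 26], [26, 68]]

C^2 = [[5, 2], [2, 8]]
C^3 = [[1, -14], [-14, -20]]
C^4 = [[29, 26], [26, 68]]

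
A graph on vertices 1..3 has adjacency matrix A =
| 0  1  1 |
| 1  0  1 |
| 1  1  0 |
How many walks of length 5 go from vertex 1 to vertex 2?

The number of length-5 walks from vertex 1 to vertex 2 is entry (1,2) of A⁵, where A is the adjacency matrix.
A² = [[2, 1, 1], [1, 2, 1], [1, 1, 2]]
A³ = [[2, 3, 3], [3, 2, 3], [3, 3, 2]]
A⁴ = [[6, 5, 5], [5, 6, 5], [5, 5, 6]]
A⁵ = [[10, 11, 11], [11, 10, 11], [11, 11, 10]]

11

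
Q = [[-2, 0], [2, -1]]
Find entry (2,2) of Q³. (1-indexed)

Q² = [[4, 0], [-6, 1]]
Q³ = [[-8, 0], [14, -1]]

-1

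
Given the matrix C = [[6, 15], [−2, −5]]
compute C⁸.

C² = C (a projection; rank 1, trace 1), so C⁸ = C.

[[6, 15], [−2, −5]]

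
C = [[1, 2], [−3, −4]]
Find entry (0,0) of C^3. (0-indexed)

13

tr C = −3 and det C = 2, so the characteristic polynomial is λ² − (−3)λ + (2) with roots −2 and −1.
Eigenvectors give P = [[−2, −1], [3, 1]] with P⁻¹ = [[1, 1], [−3, −2]], and C = P·diag(−2, −1)·P⁻¹.
Then C^3 = P·diag(−8, −1)·P⁻¹ = [[16, 1], [−24, −1]] · [[1, 1], [−3, −2]] = [[13, 14], [−21, −22]].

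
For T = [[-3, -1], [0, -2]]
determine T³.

[[-27, -19], [0, -8]]

T² = [[9, 5], [0, 4]]
T³ = [[-27, -19], [0, -8]]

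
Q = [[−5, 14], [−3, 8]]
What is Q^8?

[[−1529, 3570], [−765, 1786]]

tr Q = 3 and det Q = 2, so the characteristic polynomial is λ² − (3)λ + (2) with roots 1 and 2.
Eigenvectors give P = [[7, 2], [3, 1]] with P⁻¹ = [[1, −2], [−3, 7]], and Q = P·diag(1, 2)·P⁻¹.
Then Q^8 = P·diag(1, 256)·P⁻¹ = [[7, 512], [3, 256]] · [[1, −2], [−3, 7]] = [[−1529, 3570], [−765, 1786]].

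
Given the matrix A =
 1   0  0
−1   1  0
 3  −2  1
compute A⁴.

A = I + N where N = [[0, 0, 0], [−1, 0, 0], [3, −2, 0]] is strictly lower-triangular, so N³ = 0.
(I + N)⁴ = I + 4·N + 6·N² = [[1, 0, 0], [−4, 1, 0], [24, −8, 1]].

[[1, 0, 0], [−4, 1, 0], [24, −8, 1]]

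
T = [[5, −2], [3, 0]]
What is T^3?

[[65, −38], [57, −30]]

tr T = 5 and det T = 6, so the characteristic polynomial is λ² − (5)λ + (6) with roots 3 and 2.
Eigenvectors give P = [[1, −2], [1, −3]] with P⁻¹ = [[3, −2], [1, −1]], and T = P·diag(3, 2)·P⁻¹.
Then T^3 = P·diag(27, 8)·P⁻¹ = [[27, −16], [27, −24]] · [[3, −2], [1, −1]] = [[65, −38], [57, −30]].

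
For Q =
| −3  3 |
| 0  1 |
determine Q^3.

[[−27, 21], [0, 1]]

Q^2 = [[9, −6], [0, 1]]
Q^3 = [[−27, 21], [0, 1]]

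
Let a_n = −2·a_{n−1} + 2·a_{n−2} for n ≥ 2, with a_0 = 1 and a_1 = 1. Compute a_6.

With companion matrix Q = [[−2, 2], [1, 0]], [a_n, a_{n−1}]ᵀ = Q·[a_{n−1}, a_{n−2}]ᵀ, so [a_6, a_5]ᵀ = Q^5·[a_1, a_0]ᵀ.
Q^5 = [[−120, 88], [44, −32]], giving [a_6, a_5]ᵀ = [[−32], [12]].

−32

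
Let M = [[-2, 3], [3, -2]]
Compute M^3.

[[-62, 63], [63, -62]]

M^2 = [[13, -12], [-12, 13]]
M^3 = [[-62, 63], [63, -62]]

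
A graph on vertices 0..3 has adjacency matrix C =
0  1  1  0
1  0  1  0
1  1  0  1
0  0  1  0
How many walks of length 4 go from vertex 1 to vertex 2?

The number of length-4 walks from vertex 1 to vertex 2 is entry (1,2) of C^4, where C is the adjacency matrix.
C^2 = [[2, 1, 1, 1], [1, 2, 1, 1], [1, 1, 3, 0], [1, 1, 0, 1]]
C^3 = [[2, 3, 4, 1], [3, 2, 4, 1], [4, 4, 2, 3], [1, 1, 3, 0]]
C^4 = [[7, 6, 6, 4], [6, 7, 6, 4], [6, 6, 11, 2], [4, 4, 2, 3]]

6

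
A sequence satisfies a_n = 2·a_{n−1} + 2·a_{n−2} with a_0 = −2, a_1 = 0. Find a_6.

With companion matrix C = [[2, 2], [1, 0]], [a_n, a_{n−1}]ᵀ = C·[a_{n−1}, a_{n−2}]ᵀ, so [a_6, a_5]ᵀ = C⁵·[a_1, a_0]ᵀ.
C⁵ = [[120, 88], [44, 32]], giving [a_6, a_5]ᵀ = [[−176], [−64]].

−176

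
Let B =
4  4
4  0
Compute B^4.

B^2 = [[32, 16], [16, 16]]
B^3 = [[192, 128], [128, 64]]
B^4 = [[1280, 768], [768, 512]]

[[1280, 768], [768, 512]]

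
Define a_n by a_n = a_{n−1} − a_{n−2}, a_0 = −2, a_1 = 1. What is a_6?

With companion matrix A = [[1, −1], [1, 0]], [a_n, a_{n−1}]ᵀ = A·[a_{n−1}, a_{n−2}]ᵀ, so [a_6, a_5]ᵀ = A^5·[a_1, a_0]ᵀ.
A^5 = [[0, 1], [−1, 1]], giving [a_6, a_5]ᵀ = [[−2], [−3]].

−2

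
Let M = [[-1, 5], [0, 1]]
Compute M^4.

M² = I (check: tr M = 0 and det M = -1), so M^4 = I since 4 is even.

[[1, 0], [0, 1]]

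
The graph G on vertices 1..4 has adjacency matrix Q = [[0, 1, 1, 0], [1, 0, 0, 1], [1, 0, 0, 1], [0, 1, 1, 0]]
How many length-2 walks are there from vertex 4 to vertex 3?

The number of length-2 walks from vertex 4 to vertex 3 is entry (4,3) of Q^2, where Q is the adjacency matrix.
Q^2 = [[2, 0, 0, 2], [0, 2, 2, 0], [0, 2, 2, 0], [2, 0, 0, 2]]

0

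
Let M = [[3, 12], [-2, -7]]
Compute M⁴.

[[-159, -480], [80, 241]]

tr M = -4 and det M = 3, so the characteristic polynomial is λ² − (-4)λ + (3) with roots -3 and -1.
Eigenvectors give P = [[-2, -3], [1, 1]] with P⁻¹ = [[1, 3], [-1, -2]], and M = P·diag(-3, -1)·P⁻¹.
Then M⁴ = P·diag(81, 1)·P⁻¹ = [[-162, -3], [81, 1]] · [[1, 3], [-1, -2]] = [[-159, -480], [80, 241]].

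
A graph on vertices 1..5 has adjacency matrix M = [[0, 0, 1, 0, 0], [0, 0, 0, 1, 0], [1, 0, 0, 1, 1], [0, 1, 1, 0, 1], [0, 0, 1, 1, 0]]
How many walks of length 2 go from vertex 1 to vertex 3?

The number of length-2 walks from vertex 1 to vertex 3 is entry (1,3) of M², where M is the adjacency matrix.
M² = [[1, 0, 0, 1, 1], [0, 1, 1, 0, 1], [0, 1, 3, 1, 1], [1, 0, 1, 3, 1], [1, 1, 1, 1, 2]]

0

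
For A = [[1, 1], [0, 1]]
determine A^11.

A = I + N where N = [[0, 1], [0, 0]] is strictly upper-triangular, so N^2 = 0.
(I + N)^11 = I + 11·N = [[1, 11], [0, 1]].

[[1, 11], [0, 1]]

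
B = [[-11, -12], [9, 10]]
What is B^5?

[[-131, -132], [99, 100]]

tr B = -1 and det B = -2, so the characteristic polynomial is λ² − (-1)λ + (-2) with roots -2 and 1.
Eigenvectors give P = [[4, -1], [-3, 1]] with P⁻¹ = [[1, 1], [3, 4]], and B = P·diag(-2, 1)·P⁻¹.
Then B^5 = P·diag(-32, 1)·P⁻¹ = [[-128, -1], [96, 1]] · [[1, 1], [3, 4]] = [[-131, -132], [99, 100]].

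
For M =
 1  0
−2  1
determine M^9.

[[1, 0], [−18, 1]]

M = I + N where N = [[0, 0], [−2, 0]] is strictly lower-triangular, so N^2 = 0.
(I + N)^9 = I + 9·N = [[1, 0], [−18, 1]].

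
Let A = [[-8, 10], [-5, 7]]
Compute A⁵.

[[-518, 550], [-275, 307]]

tr A = -1 and det A = -6, so the characteristic polynomial is λ² − (-1)λ + (-6) with roots 2 and -3.
Eigenvectors give P = [[1, 2], [1, 1]] with P⁻¹ = [[-1, 2], [1, -1]], and A = P·diag(2, -3)·P⁻¹.
Then A⁵ = P·diag(32, -243)·P⁻¹ = [[32, -486], [32, -243]] · [[-1, 2], [1, -1]] = [[-518, 550], [-275, 307]].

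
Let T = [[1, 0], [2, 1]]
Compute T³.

T = I + N where N = [[0, 0], [2, 0]] is strictly lower-triangular, so N² = 0.
(I + N)³ = I + 3·N = [[1, 0], [6, 1]].

[[1, 0], [6, 1]]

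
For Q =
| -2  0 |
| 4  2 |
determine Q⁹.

[[-512, 0], [1024, 512]]

tr Q = 0 and det Q = -4, so the characteristic polynomial is λ² − (0)λ + (-4) with roots 2 and -2.
Eigenvectors give P = [[0, -1], [1, 1]] with P⁻¹ = [[1, 1], [-1, 0]], and Q = P·diag(2, -2)·P⁻¹.
Then Q⁹ = P·diag(512, -512)·P⁻¹ = [[0, 512], [512, -512]] · [[1, 1], [-1, 0]] = [[-512, 0], [1024, 512]].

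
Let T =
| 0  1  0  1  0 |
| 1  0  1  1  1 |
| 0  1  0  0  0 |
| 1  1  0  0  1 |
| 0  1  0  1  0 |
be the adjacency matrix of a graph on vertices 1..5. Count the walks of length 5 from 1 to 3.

10

The number of length-5 walks from vertex 1 to vertex 3 is entry (1,3) of T^5, where T is the adjacency matrix.
T^2 = [[2, 1, 1, 1, 2], [1, 4, 0, 2, 1], [1, 0, 1, 1, 1], [1, 2, 1, 3, 1], [2, 1, 1, 1, 2]]
T^3 = [[2, 6, 1, 5, 2], [6, 4, 4, 6, 6], [1, 4, 0, 2, 1], [5, 6, 2, 4, 5], [2, 6, 1, 5, 2]]
T^4 = [[11, 10, 6, 10, 11], [10, 22, 4, 16, 10], [6, 4, 4, 6, 6], [10, 16, 6, 16, 10], [11, 10, 6, 10, 11]]
T^5 = [[20, 38, 10, 32, 20], [38, 40, 22, 42, 38], [10, 22, 4, 16, 10], [32, 42, 16, 36, 32], [20, 38, 10, 32, 20]]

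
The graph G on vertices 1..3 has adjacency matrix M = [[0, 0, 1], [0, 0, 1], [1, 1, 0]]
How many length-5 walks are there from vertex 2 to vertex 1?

The number of length-5 walks from vertex 2 to vertex 1 is entry (2,1) of M^5, where M is the adjacency matrix.
M^2 = [[1, 1, 0], [1, 1, 0], [0, 0, 2]]
M^3 = [[0, 0, 2], [0, 0, 2], [2, 2, 0]]
M^4 = [[2, 2, 0], [2, 2, 0], [0, 0, 4]]
M^5 = [[0, 0, 4], [0, 0, 4], [4, 4, 0]]

0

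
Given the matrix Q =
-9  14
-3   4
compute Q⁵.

tr Q = -5 and det Q = 6, so the characteristic polynomial is λ² − (-5)λ + (6) with roots -2 and -3.
Eigenvectors give P = [[-2, 7], [-1, 3]] with P⁻¹ = [[3, -7], [1, -2]], and Q = P·diag(-2, -3)·P⁻¹.
Then Q⁵ = P·diag(-32, -243)·P⁻¹ = [[64, -1701], [32, -729]] · [[3, -7], [1, -2]] = [[-1509, 2954], [-633, 1234]].

[[-1509, 2954], [-633, 1234]]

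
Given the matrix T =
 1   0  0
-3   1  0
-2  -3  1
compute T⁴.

T = I + N where N = [[0, 0, 0], [-3, 0, 0], [-2, -3, 0]] is strictly lower-triangular, so N³ = 0.
(I + N)⁴ = I + 4·N + 6·N² = [[1, 0, 0], [-12, 1, 0], [46, -12, 1]].

[[1, 0, 0], [-12, 1, 0], [46, -12, 1]]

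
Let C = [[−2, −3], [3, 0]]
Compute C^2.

[[−5, 6], [−6, −9]]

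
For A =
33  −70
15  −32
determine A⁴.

tr A = 1 and det A = −6, so the characteristic polynomial is λ² − (1)λ + (−6) with roots −2 and 3.
Eigenvectors give P = [[2, 7], [1, 3]] with P⁻¹ = [[−3, 7], [1, −2]], and A = P·diag(−2, 3)·P⁻¹.
Then A⁴ = P·diag(16, 81)·P⁻¹ = [[32, 567], [16, 243]] · [[−3, 7], [1, −2]] = [[471, −910], [195, −374]].

[[471, −910], [195, −374]]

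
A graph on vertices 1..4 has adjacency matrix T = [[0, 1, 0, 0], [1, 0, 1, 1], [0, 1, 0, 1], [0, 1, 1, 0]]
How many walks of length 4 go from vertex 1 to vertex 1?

3

The number of length-4 walks from vertex 1 to vertex 1 is entry (1,1) of T⁴, where T is the adjacency matrix.
T² = [[1, 0, 1, 1], [0, 3, 1, 1], [1, 1, 2, 1], [1, 1, 1, 2]]
T³ = [[0, 3, 1, 1], [3, 2, 4, 4], [1, 4, 2, 3], [1, 4, 3, 2]]
T⁴ = [[3, 2, 4, 4], [2, 11, 6, 6], [4, 6, 7, 6], [4, 6, 6, 7]]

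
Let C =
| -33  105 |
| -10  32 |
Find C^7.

tr C = -1 and det C = -6, so the characteristic polynomial is λ² − (-1)λ + (-6) with roots -3 and 2.
Eigenvectors give P = [[7, 3], [2, 1]] with P⁻¹ = [[1, -3], [-2, 7]], and C = P·diag(-3, 2)·P⁻¹.
Then C^7 = P·diag(-2187, 128)·P⁻¹ = [[-15309, 384], [-4374, 128]] · [[1, -3], [-2, 7]] = [[-16077, 48615], [-4630, 14018]].

[[-16077, 48615], [-4630, 14018]]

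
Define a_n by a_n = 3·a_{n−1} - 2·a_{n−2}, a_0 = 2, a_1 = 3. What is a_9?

With companion matrix T = [[3, -2], [1, 0]], [a_n, a_{n−1}]ᵀ = T·[a_{n−1}, a_{n−2}]ᵀ, so [a_9, a_8]ᵀ = T⁸·[a_1, a_0]ᵀ.
T⁸ = [[511, -510], [255, -254]], giving [a_9, a_8]ᵀ = [[513], [257]].

513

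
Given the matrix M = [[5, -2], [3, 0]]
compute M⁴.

[[211, -130], [195, -114]]

tr M = 5 and det M = 6, so the characteristic polynomial is λ² − (5)λ + (6) with roots 3 and 2.
Eigenvectors give P = [[1, 2], [1, 3]] with P⁻¹ = [[3, -2], [-1, 1]], and M = P·diag(3, 2)·P⁻¹.
Then M⁴ = P·diag(81, 16)·P⁻¹ = [[81, 32], [81, 48]] · [[3, -2], [-1, 1]] = [[211, -130], [195, -114]].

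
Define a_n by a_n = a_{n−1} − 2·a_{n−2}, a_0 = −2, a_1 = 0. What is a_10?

With companion matrix M = [[1, −2], [1, 0]], [a_n, a_{n−1}]ᵀ = M·[a_{n−1}, a_{n−2}]ᵀ, so [a_10, a_9]ᵀ = M⁹·[a_1, a_0]ᵀ.
M⁹ = [[−11, 34], [−17, 6]], giving [a_10, a_9]ᵀ = [[−68], [−12]].

−68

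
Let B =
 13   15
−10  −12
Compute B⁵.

[[793, 825], [−550, −582]]

tr B = 1 and det B = −6, so the characteristic polynomial is λ² − (1)λ + (−6) with roots 3 and −2.
Eigenvectors give P = [[3, −1], [−2, 1]] with P⁻¹ = [[1, 1], [2, 3]], and B = P·diag(3, −2)·P⁻¹.
Then B⁵ = P·diag(243, −32)·P⁻¹ = [[729, 32], [−486, −32]] · [[1, 1], [2, 3]] = [[793, 825], [−550, −582]].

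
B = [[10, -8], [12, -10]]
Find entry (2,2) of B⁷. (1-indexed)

-640

tr B = 0 and det B = -4, so the characteristic polynomial is λ² − (0)λ + (-4) with roots 2 and -2.
Eigenvectors give P = [[1, -2], [1, -3]] with P⁻¹ = [[3, -2], [1, -1]], and B = P·diag(2, -2)·P⁻¹.
Then B⁷ = P·diag(128, -128)·P⁻¹ = [[128, 256], [128, 384]] · [[3, -2], [1, -1]] = [[640, -512], [768, -640]].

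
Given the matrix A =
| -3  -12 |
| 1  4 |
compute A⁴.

[[-3, -12], [1, 4]]

A² = A (a projection; rank 1, trace 1), so A⁴ = A.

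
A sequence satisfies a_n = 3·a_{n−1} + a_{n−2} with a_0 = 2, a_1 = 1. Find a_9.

20824

With companion matrix C = [[3, 1], [1, 0]], [a_n, a_{n−1}]ᵀ = C·[a_{n−1}, a_{n−2}]ᵀ, so [a_9, a_8]ᵀ = C^8·[a_1, a_0]ᵀ.
C^8 = [[12970, 3927], [3927, 1189]], giving [a_9, a_8]ᵀ = [[20824], [6305]].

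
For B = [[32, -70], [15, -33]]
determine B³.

[[218, -490], [105, -237]]

tr B = -1 and det B = -6, so the characteristic polynomial is λ² − (-1)λ + (-6) with roots -3 and 2.
Eigenvectors give P = [[2, 7], [1, 3]] with P⁻¹ = [[-3, 7], [1, -2]], and B = P·diag(-3, 2)·P⁻¹.
Then B³ = P·diag(-27, 8)·P⁻¹ = [[-54, 56], [-27, 24]] · [[-3, 7], [1, -2]] = [[218, -490], [105, -237]].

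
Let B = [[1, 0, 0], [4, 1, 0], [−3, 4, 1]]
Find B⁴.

B = I + N where N = [[0, 0, 0], [4, 0, 0], [−3, 4, 0]] is strictly lower-triangular, so N³ = 0.
(I + N)⁴ = I + 4·N + 6·N² = [[1, 0, 0], [16, 1, 0], [84, 16, 1]].

[[1, 0, 0], [16, 1, 0], [84, 16, 1]]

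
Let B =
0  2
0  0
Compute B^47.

B is strictly triangular, hence nilpotent: B^2 = 0, so B^47 = 0.

[[0, 0], [0, 0]]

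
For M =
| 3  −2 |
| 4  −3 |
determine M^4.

M² = I (check: tr M = 0 and det M = −1), so M^4 = I since 4 is even.

[[1, 0], [0, 1]]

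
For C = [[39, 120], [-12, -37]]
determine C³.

[[279, 840], [-84, -253]]

tr C = 2 and det C = -3, so the characteristic polynomial is λ² − (2)λ + (-3) with roots -1 and 3.
Eigenvectors give P = [[-3, -10], [1, 3]] with P⁻¹ = [[3, 10], [-1, -3]], and C = P·diag(-1, 3)·P⁻¹.
Then C³ = P·diag(-1, 27)·P⁻¹ = [[3, -270], [-1, 81]] · [[3, 10], [-1, -3]] = [[279, 840], [-84, -253]].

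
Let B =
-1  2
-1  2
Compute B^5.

[[-1, 2], [-1, 2]]

B² = B (a projection; rank 1, trace 1), so B^5 = B.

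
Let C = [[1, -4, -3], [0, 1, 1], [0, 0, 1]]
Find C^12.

C = I + N where N = [[0, -4, -3], [0, 0, 1], [0, 0, 0]] is strictly upper-triangular, so N^3 = 0.
(I + N)^12 = I + 12·N + 66·N^2 = [[1, -48, -300], [0, 1, 12], [0, 0, 1]].

[[1, -48, -300], [0, 1, 12], [0, 0, 1]]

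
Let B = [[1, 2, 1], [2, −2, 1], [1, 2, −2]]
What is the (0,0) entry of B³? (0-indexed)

7

B² = [[6, 0, 1], [−1, 10, −2], [3, −6, 7]]
B³ = [[7, 14, 4], [17, −26, 13], [−2, 32, −17]]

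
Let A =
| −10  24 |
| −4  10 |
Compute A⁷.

[[−640, 1536], [−256, 640]]

tr A = 0 and det A = −4, so the characteristic polynomial is λ² − (0)λ + (−4) with roots 2 and −2.
Eigenvectors give P = [[−2, 3], [−1, 1]] with P⁻¹ = [[1, −3], [1, −2]], and A = P·diag(2, −2)·P⁻¹.
Then A⁷ = P·diag(128, −128)·P⁻¹ = [[−256, −384], [−128, −128]] · [[1, −3], [1, −2]] = [[−640, 1536], [−256, 640]].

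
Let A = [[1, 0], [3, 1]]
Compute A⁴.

[[1, 0], [12, 1]]

A = I + N where N = [[0, 0], [3, 0]] is strictly lower-triangular, so N² = 0.
(I + N)⁴ = I + 4·N = [[1, 0], [12, 1]].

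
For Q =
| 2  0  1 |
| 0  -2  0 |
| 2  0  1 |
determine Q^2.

[[6, 0, 3], [0, 4, 0], [6, 0, 3]]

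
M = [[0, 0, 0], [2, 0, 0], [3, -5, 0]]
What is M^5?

M is strictly triangular, hence nilpotent: M^3 = 0, so M^5 = 0.

[[0, 0, 0], [0, 0, 0], [0, 0, 0]]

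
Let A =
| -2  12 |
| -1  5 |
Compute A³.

[[-20, 84], [-7, 29]]

tr A = 3 and det A = 2, so the characteristic polynomial is λ² − (3)λ + (2) with roots 2 and 1.
Eigenvectors give P = [[3, -4], [1, -1]] with P⁻¹ = [[-1, 4], [-1, 3]], and A = P·diag(2, 1)·P⁻¹.
Then A³ = P·diag(8, 1)·P⁻¹ = [[24, -4], [8, -1]] · [[-1, 4], [-1, 3]] = [[-20, 84], [-7, 29]].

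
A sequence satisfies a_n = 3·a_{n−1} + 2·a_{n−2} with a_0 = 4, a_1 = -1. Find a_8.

7825

With companion matrix B = [[3, 2], [1, 0]], [a_n, a_{n−1}]ᵀ = B·[a_{n−1}, a_{n−2}]ᵀ, so [a_8, a_7]ᵀ = B⁷·[a_1, a_0]ᵀ.
B⁷ = [[6279, 3526], [1763, 990]], giving [a_8, a_7]ᵀ = [[7825], [2197]].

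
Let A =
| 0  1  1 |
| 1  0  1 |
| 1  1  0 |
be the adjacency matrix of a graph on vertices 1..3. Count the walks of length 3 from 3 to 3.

The number of length-3 walks from vertex 3 to vertex 3 is entry (3,3) of A^3, where A is the adjacency matrix.
A^2 = [[2, 1, 1], [1, 2, 1], [1, 1, 2]]
A^3 = [[2, 3, 3], [3, 2, 3], [3, 3, 2]]

2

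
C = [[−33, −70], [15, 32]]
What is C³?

tr C = −1 and det C = −6, so the characteristic polynomial is λ² − (−1)λ + (−6) with roots 2 and −3.
Eigenvectors give P = [[−2, −7], [1, 3]] with P⁻¹ = [[3, 7], [−1, −2]], and C = P·diag(2, −3)·P⁻¹.
Then C³ = P·diag(8, −27)·P⁻¹ = [[−16, 189], [8, −81]] · [[3, 7], [−1, −2]] = [[−237, −490], [105, 218]].

[[−237, −490], [105, 218]]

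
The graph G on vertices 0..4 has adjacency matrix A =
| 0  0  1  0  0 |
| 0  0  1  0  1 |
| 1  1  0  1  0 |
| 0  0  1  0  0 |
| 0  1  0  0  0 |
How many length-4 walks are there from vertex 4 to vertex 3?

The number of length-4 walks from vertex 4 to vertex 3 is entry (4,3) of A⁴, where A is the adjacency matrix.
A² = [[1, 1, 0, 1, 0], [1, 2, 0, 1, 0], [0, 0, 3, 0, 1], [1, 1, 0, 1, 0], [0, 0, 1, 0, 1]]
A³ = [[0, 0, 3, 0, 1], [0, 0, 4, 0, 2], [3, 4, 0, 3, 0], [0, 0, 3, 0, 1], [1, 2, 0, 1, 0]]
A⁴ = [[3, 4, 0, 3, 0], [4, 6, 0, 4, 0], [0, 0, 10, 0, 4], [3, 4, 0, 3, 0], [0, 0, 4, 0, 2]]

0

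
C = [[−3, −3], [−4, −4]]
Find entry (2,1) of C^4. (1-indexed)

C^2 = [[21, 21], [28, 28]]
C^3 = [[−147, −147], [−196, −196]]
C^4 = [[1029, 1029], [1372, 1372]]

1372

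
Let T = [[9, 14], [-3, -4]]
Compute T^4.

tr T = 5 and det T = 6, so the characteristic polynomial is λ² − (5)λ + (6) with roots 2 and 3.
Eigenvectors give P = [[-2, 7], [1, -3]] with P⁻¹ = [[3, 7], [1, 2]], and T = P·diag(2, 3)·P⁻¹.
Then T^4 = P·diag(16, 81)·P⁻¹ = [[-32, 567], [16, -243]] · [[3, 7], [1, 2]] = [[471, 910], [-195, -374]].

[[471, 910], [-195, -374]]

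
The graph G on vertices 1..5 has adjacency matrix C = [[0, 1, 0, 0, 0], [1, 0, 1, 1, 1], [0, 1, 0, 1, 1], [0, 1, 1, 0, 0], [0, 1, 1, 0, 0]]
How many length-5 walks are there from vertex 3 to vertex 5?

The number of length-5 walks from vertex 3 to vertex 5 is entry (3,5) of C⁵, where C is the adjacency matrix.
C² = [[1, 0, 1, 1, 1], [0, 4, 2, 1, 1], [1, 2, 3, 1, 1], [1, 1, 1, 2, 2], [1, 1, 1, 2, 2]]
C³ = [[0, 4, 2, 1, 1], [4, 4, 6, 6, 6], [2, 6, 4, 5, 5], [1, 6, 5, 2, 2], [1, 6, 5, 2, 2]]
C⁴ = [[4, 4, 6, 6, 6], [4, 22, 16, 10, 10], [6, 16, 16, 10, 10], [6, 10, 10, 11, 11], [6, 10, 10, 11, 11]]
C⁵ = [[4, 22, 16, 10, 10], [22, 40, 42, 38, 38], [16, 42, 36, 32, 32], [10, 38, 32, 20, 20], [10, 38, 32, 20, 20]]

32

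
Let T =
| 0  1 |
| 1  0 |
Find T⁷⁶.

[[1, 0], [0, 1]]

T² = I (check: tr T = 0 and det T = -1), so T⁷⁶ = I since 76 is even.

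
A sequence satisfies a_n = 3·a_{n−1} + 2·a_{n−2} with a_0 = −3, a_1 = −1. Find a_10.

−213825

With companion matrix B = [[3, 2], [1, 0]], [a_n, a_{n−1}]ᵀ = B·[a_{n−1}, a_{n−2}]ᵀ, so [a_10, a_9]ᵀ = B^9·[a_1, a_0]ᵀ.
B^9 = [[79647, 44726], [22363, 12558]], giving [a_10, a_9]ᵀ = [[−213825], [−60037]].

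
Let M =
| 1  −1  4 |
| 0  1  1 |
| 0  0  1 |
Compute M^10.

M = I + N where N = [[0, −1, 4], [0, 0, 1], [0, 0, 0]] is strictly upper-triangular, so N^3 = 0.
(I + N)^10 = I + 10·N + 45·N^2 = [[1, −10, −5], [0, 1, 10], [0, 0, 1]].

[[1, −10, −5], [0, 1, 10], [0, 0, 1]]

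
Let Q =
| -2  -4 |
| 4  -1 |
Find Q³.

[[72, 36], [-36, 63]]

Q² = [[-12, 12], [-12, -15]]
Q³ = [[72, 36], [-36, 63]]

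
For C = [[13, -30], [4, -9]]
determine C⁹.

tr C = 4 and det C = 3, so the characteristic polynomial is λ² − (4)λ + (3) with roots 1 and 3.
Eigenvectors give P = [[5, 3], [2, 1]] with P⁻¹ = [[-1, 3], [2, -5]], and C = P·diag(1, 3)·P⁻¹.
Then C⁹ = P·diag(1, 19683)·P⁻¹ = [[5, 59049], [2, 19683]] · [[-1, 3], [2, -5]] = [[118093, -295230], [39364, -98409]].

[[118093, -295230], [39364, -98409]]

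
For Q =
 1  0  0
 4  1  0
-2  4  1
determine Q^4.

[[1, 0, 0], [16, 1, 0], [88, 16, 1]]

Q = I + N where N = [[0, 0, 0], [4, 0, 0], [-2, 4, 0]] is strictly lower-triangular, so N^3 = 0.
(I + N)^4 = I + 4·N + 6·N^2 = [[1, 0, 0], [16, 1, 0], [88, 16, 1]].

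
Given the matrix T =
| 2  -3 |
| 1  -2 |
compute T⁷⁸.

T² = I (check: tr T = 0 and det T = -1), so T⁷⁸ = I since 78 is even.

[[1, 0], [0, 1]]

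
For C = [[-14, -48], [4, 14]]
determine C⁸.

tr C = 0 and det C = -4, so the characteristic polynomial is λ² − (0)λ + (-4) with roots 2 and -2.
Eigenvectors give P = [[-3, 4], [1, -1]] with P⁻¹ = [[1, 4], [1, 3]], and C = P·diag(2, -2)·P⁻¹.
Then C⁸ = P·diag(256, 256)·P⁻¹ = [[-768, 1024], [256, -256]] · [[1, 4], [1, 3]] = [[256, 0], [0, 256]].

[[256, 0], [0, 256]]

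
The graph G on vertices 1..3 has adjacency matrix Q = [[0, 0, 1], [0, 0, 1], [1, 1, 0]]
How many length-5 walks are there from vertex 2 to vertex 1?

The number of length-5 walks from vertex 2 to vertex 1 is entry (2,1) of Q⁵, where Q is the adjacency matrix.
Q² = [[1, 1, 0], [1, 1, 0], [0, 0, 2]]
Q³ = [[0, 0, 2], [0, 0, 2], [2, 2, 0]]
Q⁴ = [[2, 2, 0], [2, 2, 0], [0, 0, 4]]
Q⁵ = [[0, 0, 4], [0, 0, 4], [4, 4, 0]]

0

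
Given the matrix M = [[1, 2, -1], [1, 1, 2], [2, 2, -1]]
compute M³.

[[11, 12, -1], [11, 17, 9], [12, 14, 3]]

M² = [[1, 2, 4], [6, 7, -1], [2, 4, 3]]
M³ = [[11, 12, -1], [11, 17, 9], [12, 14, 3]]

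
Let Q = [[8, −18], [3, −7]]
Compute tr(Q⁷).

127

tr Q = 1 and det Q = −2, so the characteristic polynomial is λ² − (1)λ + (−2) with roots 2 and −1.
Eigenvectors give P = [[−3, 2], [−1, 1]] with P⁻¹ = [[−1, 2], [−1, 3]], and Q = P·diag(2, −1)·P⁻¹.
Then Q⁷ = P·diag(128, −1)·P⁻¹ = [[−384, −2], [−128, −1]] · [[−1, 2], [−1, 3]] = [[386, −774], [129, −259]].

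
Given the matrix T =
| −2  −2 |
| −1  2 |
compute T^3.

T^2 = [[6, 0], [0, 6]]
T^3 = [[−12, −12], [−6, 12]]

[[−12, −12], [−6, 12]]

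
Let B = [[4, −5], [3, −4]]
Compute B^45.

[[4, −5], [3, −4]]

B² = I (check: tr B = 0 and det B = −1), so B^45 = B since 45 is odd.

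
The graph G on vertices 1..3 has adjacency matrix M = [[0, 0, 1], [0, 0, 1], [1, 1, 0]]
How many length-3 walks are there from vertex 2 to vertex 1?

The number of length-3 walks from vertex 2 to vertex 1 is entry (2,1) of M³, where M is the adjacency matrix.
M² = [[1, 1, 0], [1, 1, 0], [0, 0, 2]]
M³ = [[0, 0, 2], [0, 0, 2], [2, 2, 0]]

0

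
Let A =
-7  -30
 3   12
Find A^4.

tr A = 5 and det A = 6, so the characteristic polynomial is λ² − (5)λ + (6) with roots 3 and 2.
Eigenvectors give P = [[-3, 10], [1, -3]] with P⁻¹ = [[3, 10], [1, 3]], and A = P·diag(3, 2)·P⁻¹.
Then A^4 = P·diag(81, 16)·P⁻¹ = [[-243, 160], [81, -48]] · [[3, 10], [1, 3]] = [[-569, -1950], [195, 666]].

[[-569, -1950], [195, 666]]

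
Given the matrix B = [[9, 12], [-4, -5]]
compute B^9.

[[78729, 118092], [-39364, -59045]]

tr B = 4 and det B = 3, so the characteristic polynomial is λ² − (4)λ + (3) with roots 3 and 1.
Eigenvectors give P = [[-2, -3], [1, 2]] with P⁻¹ = [[-2, -3], [1, 2]], and B = P·diag(3, 1)·P⁻¹.
Then B^9 = P·diag(19683, 1)·P⁻¹ = [[-39366, -3], [19683, 2]] · [[-2, -3], [1, 2]] = [[78729, 118092], [-39364, -59045]].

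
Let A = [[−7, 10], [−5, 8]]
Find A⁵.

[[−307, 550], [−275, 518]]

tr A = 1 and det A = −6, so the characteristic polynomial is λ² − (1)λ + (−6) with roots 3 and −2.
Eigenvectors give P = [[1, −2], [1, −1]] with P⁻¹ = [[−1, 2], [−1, 1]], and A = P·diag(3, −2)·P⁻¹.
Then A⁵ = P·diag(243, −32)·P⁻¹ = [[243, 64], [243, 32]] · [[−1, 2], [−1, 1]] = [[−307, 550], [−275, 518]].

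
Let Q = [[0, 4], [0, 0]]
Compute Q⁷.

[[0, 0], [0, 0]]

Q is strictly triangular, hence nilpotent: Q² = 0, so Q⁷ = 0.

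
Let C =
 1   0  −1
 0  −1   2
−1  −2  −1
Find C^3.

[[2, −2, 2], [2, 11, 0], [2, 0, 10]]

C^2 = [[2, 2, 0], [−2, −3, −4], [0, 4, −2]]
C^3 = [[2, −2, 2], [2, 11, 0], [2, 0, 10]]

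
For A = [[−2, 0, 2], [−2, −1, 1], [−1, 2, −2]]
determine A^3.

A^2 = [[2, 4, −8], [5, 3, −7], [0, −6, 4]]
A^3 = [[−4, −20, 24], [−9, −17, 27], [8, 14, −14]]

[[−4, −20, 24], [−9, −17, 27], [8, 14, −14]]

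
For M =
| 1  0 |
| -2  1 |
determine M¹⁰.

[[1, 0], [-20, 1]]

M = I + N where N = [[0, 0], [-2, 0]] is strictly lower-triangular, so N² = 0.
(I + N)¹⁰ = I + 10·N = [[1, 0], [-20, 1]].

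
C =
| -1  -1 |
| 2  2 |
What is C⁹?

C² = C (a projection; rank 1, trace 1), so C⁹ = C.

[[-1, -1], [2, 2]]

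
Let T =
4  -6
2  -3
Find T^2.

[[4, -6], [2, -3]]

T² = T (a projection; rank 1, trace 1), so T^2 = T.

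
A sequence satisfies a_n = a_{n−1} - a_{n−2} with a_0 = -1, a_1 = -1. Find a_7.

With companion matrix C = [[1, -1], [1, 0]], [a_n, a_{n−1}]ᵀ = C·[a_{n−1}, a_{n−2}]ᵀ, so [a_7, a_6]ᵀ = C⁶·[a_1, a_0]ᵀ.
C⁶ = [[1, 0], [0, 1]], giving [a_7, a_6]ᵀ = [[-1], [-1]].

-1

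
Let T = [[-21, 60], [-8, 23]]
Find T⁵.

tr T = 2 and det T = -3, so the characteristic polynomial is λ² − (2)λ + (-3) with roots -1 and 3.
Eigenvectors give P = [[3, -5], [1, -2]] with P⁻¹ = [[2, -5], [1, -3]], and T = P·diag(-1, 3)·P⁻¹.
Then T⁵ = P·diag(-1, 243)·P⁻¹ = [[-3, -1215], [-1, -486]] · [[2, -5], [1, -3]] = [[-1221, 3660], [-488, 1463]].

[[-1221, 3660], [-488, 1463]]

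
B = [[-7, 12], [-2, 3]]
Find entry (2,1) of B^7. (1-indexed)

-2186

tr B = -4 and det B = 3, so the characteristic polynomial is λ² − (-4)λ + (3) with roots -1 and -3.
Eigenvectors give P = [[2, -3], [1, -1]] with P⁻¹ = [[-1, 3], [-1, 2]], and B = P·diag(-1, -3)·P⁻¹.
Then B^7 = P·diag(-1, -2187)·P⁻¹ = [[-2, 6561], [-1, 2187]] · [[-1, 3], [-1, 2]] = [[-6559, 13116], [-2186, 4371]].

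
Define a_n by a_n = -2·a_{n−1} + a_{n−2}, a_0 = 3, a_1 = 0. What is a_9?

-1224

With companion matrix C = [[-2, 1], [1, 0]], [a_n, a_{n−1}]ᵀ = C·[a_{n−1}, a_{n−2}]ᵀ, so [a_9, a_8]ᵀ = C⁸·[a_1, a_0]ᵀ.
C⁸ = [[985, -408], [-408, 169]], giving [a_9, a_8]ᵀ = [[-1224], [507]].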